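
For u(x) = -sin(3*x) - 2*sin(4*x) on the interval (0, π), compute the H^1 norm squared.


||u||_{H^1(0,π)}^2 = 39*π

u'(x) = -3*cos(3*x) - 8*cos(4*x).
Expand u² and (u')² and integrate term by term on (0, π), using: for integers n ≥ 1, ∫_0^π sin²(nx) dx = ∫_0^π cos²(nx) dx = π/2; for n ≠ n', ∫_0^π sin(nx)sin(n'x) dx = ∫_0^π cos(nx)cos(n'x) dx = 0; and by product-to-sum, ∫_0^π sin(nx)cos(n'x) dx = ½∫_0^π [sin((n+n')x) + sin((n−n')x)] dx, which is 0 when n+n' is even and 2n/(n²−n'²) when n+n' is odd (it need not vanish on (0, π)).
  u² squared terms: (-1)²·∫sin(3x)² dx = 1·π/2 = π/2;  (-2)²·∫sin(4x)² dx = 4·π/2 = 2*π.
  u² cross terms: 2·(-1)·(-2)·∫sin(3x)·sin(4x) dx = 4·(0) = 0.
  So ∫_0^π u² dx = π/2 + 2*π + 0 = 5*π/2.
  (u')² squared terms: (-8)²·∫cos(4x)² dx = 64·π/2 = 32*π;  (-3)²·∫cos(3x)² dx = 9·π/2 = 9*π/2.
  (u')² cross terms: 2·(-8)·(-3)·∫cos(4x)·cos(3x) dx = 48·(0) = 0.
  So ∫_0^π (u')² dx = 32*π + 9*π/2 + 0 = 73*π/2.
||u||_{H^1}^2 = (5*π/2) + (73*π/2) = 39*π.


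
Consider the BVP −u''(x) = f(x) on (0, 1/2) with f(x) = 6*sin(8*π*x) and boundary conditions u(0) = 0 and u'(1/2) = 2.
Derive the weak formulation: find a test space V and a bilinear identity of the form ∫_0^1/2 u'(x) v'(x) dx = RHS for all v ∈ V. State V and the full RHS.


V = {v ∈ H^1(0, 1/2) : v(0) = 0} (test functions vanish at x = 0 where u is specified); weak form: ∫_0^1/2 u'v' dx = ∫_0^1/2 (6*sin(8*π*x)) v dx + 2·v(1/2) for all v ∈ V.

Multiply both sides by a test function v and integrate from 0 to 1/2:
  ∫_0^1/2 −u''(x) v(x) dx = ∫_0^1/2 f(x) v(x) dx.
Integrate the LHS by parts once:
  ∫_0^1/2 −u'' v dx = −[u'(x) v(x)]_0^1/2 + ∫_0^1/2 u'(x) v'(x) dx.
Thus ∫_0^1/2 u'(x) v'(x) dx = ∫_0^1/2 f(x) v(x) dx + [u'(x) v(x)]_0^1/2.
Choose V so that boundary terms are either known or forced to vanish.
Mixed BC: u(0) = 0 (Dirichlet) and u'(1/2) = 2 (Neumann). Define V = {v ∈ H^1(0, 1/2) : v(0) = 0}. Then [u' v]_0^1/2 = u'(1/2)·v(1/2) − u'(0)·0 = 2·v(1/2).
Weak formulation: find u (satisfying any essential BC) such that ∫_0^1/2 u'(x) v'(x) dx = ∫_0^1/2 f v dx + 2·v(1/2) for all v ∈ V (Dirichlet at 0 absorbed into V; Neumann datum at x = 1/2 contributes the boundary term).
Substituting f(x) = 6*sin(8*π*x), the right-hand side is ∫_0^1/2 (6*sin(8*π*x)) v dx + 2·v(1/2).


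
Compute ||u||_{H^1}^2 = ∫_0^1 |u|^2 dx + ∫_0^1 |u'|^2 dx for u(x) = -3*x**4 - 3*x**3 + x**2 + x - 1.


||u||_{H^1}^2 = 1001/20

The H^1 norm (squared) on an interval (0, L) is
  ||u||_{H^1}^2 = ∫_0^L u(x)^2 dx + ∫_0^L u'(x)^2 dx.
Compute u'(x) = -12*x**3 - 9*x**2 + 2*x + 1.
Then u(x)^2 = 9*x**8 + 18*x**7 + 3*x**6 - 12*x**5 + x**4 + 8*x**3 - x**2 - 2*x + 1 and u'(x)^2 = 144*x**6 + 216*x**5 + 33*x**4 - 60*x**3 - 14*x**2 + 4*x + 1.
Integrate each monomial from 0 to 1 using ∫_0^1 c·x^n dx = c·1^(n+1)/(n+1):
  ∫_0^1 u(x)^2 dx = ∫_0^1 (9*x^8 + 18*x^7 + 3*x^6 - 12*x^5 + x^4 + 8*x^3 - x^2 - 2*x + 1) dx. Term by term:
    ∫_0^1 9*x^8 dx = 1;  ∫_0^1 18*x^7 dx = 9/4;  ∫_0^1 3*x^6 dx = 3/7;
    ∫_0^1 -12*x^5 dx = -2;  ∫_0^1 x^4 dx = 1/5;  ∫_0^1 8*x^3 dx = 2;
    ∫_0^1 -x^2 dx = -1/3;  ∫_0^1 -2*x dx = -1;  ∫_0^1 1 dx = 1.
  Sum: 1 + 9/4 + 3/7 − 2 + 1/5 + 2 − 1/3 − 1 + 1 = 1489/420.
  ∫_0^1 u'(x)^2 dx = ∫_0^1 (144*x^6 + 216*x^5 + 33*x^4 - 60*x^3 - 14*x^2 + 4*x + 1) dx. Term by term:
    ∫_0^1 144*x^6 dx = 144/7;  ∫_0^1 216*x^5 dx = 36;  ∫_0^1 33*x^4 dx = 33/5;
    ∫_0^1 -60*x^3 dx = -15;  ∫_0^1 -14*x^2 dx = -14/3;  ∫_0^1 4*x dx = 2;
    ∫_0^1 1 dx = 1.
  Sum: 144/7 + 36 + 33/5 − 15 − 14/3 + 2 + 1 = 4883/105.
Adding: ||u||_{H^1}^2 = 1489/420 + 4883/105 = 1001/20.


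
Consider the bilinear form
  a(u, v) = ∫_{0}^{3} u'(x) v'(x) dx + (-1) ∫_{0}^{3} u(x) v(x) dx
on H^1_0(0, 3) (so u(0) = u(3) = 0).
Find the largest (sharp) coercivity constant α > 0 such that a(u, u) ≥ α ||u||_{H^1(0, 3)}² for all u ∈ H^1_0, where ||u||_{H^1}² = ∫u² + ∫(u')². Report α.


α = (-9 + π^2)/(9 + π^2)

Coercivity of a(·,·) on H^1_0(0, 3) means a(u, u) ≥ α ||u||_{H^1}² for every u ∈ H^1_0.
The interval has length L = 3, and Poincaré/coercivity depend only on L. Here a(u, u) = ∫(u')² + (-1)·∫u².
Here c = -1 < 0 with |c| < (π/L)² = π^2/9, so coercivity still holds. The condition a(u,u) ≥ α||u||_{H^1}² reads (1−α)∫(u')² ≥ (α−c)∫u². Any admissible α is ≤ 1 (rapidly oscillating u have ∫u²/∫(u')² → 0), and α = 1 would force 0 ≥ (1−c)∫u², impossible since c < 1; so 1−α > 0. By the sharp Poincaré inequality on H^1_0 of an interval of length L, ∫(u')² ≥ (π/L)²∫u² with equality for the first sine mode sin(π(x−x₀)/L) (x₀ the left endpoint), so the inequality holds for all u iff (1−α)(π/L)² ≥ α − c, i.e. α ≤ ((π/L)² + c)/((π/L)² + 1) = (1 + c(L/π)²)/(1 + (L/π)²). (Direct route, valid since c ≤ 0: Poincaré gives c∫u² ≥ c(L/π)²∫(u')², so a(u,u) ≥ (1 + c(L/π)²)∫(u')², while ||u||_{H^1}² ≤ (1 + (L/π)²)∫(u')²; dividing yields the same α.) With (π/L)² = π^2/9 and c = -1, the largest admissible constant is α = ((π/L)² + c)/((π/L)² + 1).
Simplifying, α = (-9 + π^2)/(9 + π^2).


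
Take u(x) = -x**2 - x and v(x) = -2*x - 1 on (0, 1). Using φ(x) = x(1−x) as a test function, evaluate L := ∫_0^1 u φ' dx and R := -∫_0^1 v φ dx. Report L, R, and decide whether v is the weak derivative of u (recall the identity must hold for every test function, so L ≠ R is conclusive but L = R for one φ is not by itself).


LHS = 1/3, RHS = 1/3. Yes, v = u' weakly.

u(x) = -x**2 - x, classical derivative u'(x) = -2*x - 1.
φ(x) = x(1−x), so φ'(x) = 1 - 2*x.
Note φ(0) = φ(1) = 0, so the boundary term u·φ vanishes.
LHS = ∫_0^1 u(x) φ'(x) dx = ∫_0^1 (2*x^3 + x^2 - x) dx. Term by term:
  ∫_0^1 2*x^3 dx = 1/2;  ∫_0^1 x^2 dx = 1/3;  ∫_0^1 -x dx = -1/2.
Sum: 1/2 + 1/3 − 1/2 = 1/3.
So LHS = 1/3.
∫_0^1 v(x) φ(x) dx = ∫_0^1 (2*x^3 - x^2 - x) dx. Term by term:
  ∫_0^1 2*x^3 dx = 1/2;  ∫_0^1 -x^2 dx = -1/3;  ∫_0^1 -x dx = -1/2.
Sum: 1/2 − 1/3 − 1/2 = -1/3.
So RHS = -∫_0^1 v(x) φ(x) dx = 1/3.
LHS = RHS, so the identity holds for this test φ.
Moreover u is smooth here and v(x) = u'(x) = -2*x - 1 pointwise, so the identity holds for every test function. Hence v is the weak derivative of u.


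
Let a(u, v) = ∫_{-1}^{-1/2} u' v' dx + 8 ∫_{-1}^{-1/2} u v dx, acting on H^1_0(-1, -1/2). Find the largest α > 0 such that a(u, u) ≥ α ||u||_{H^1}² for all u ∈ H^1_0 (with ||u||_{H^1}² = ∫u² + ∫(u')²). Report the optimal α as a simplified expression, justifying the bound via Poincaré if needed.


α = 1

Coercivity of a(·,·) on H^1_0(-1, -1/2) means a(u, u) ≥ α ||u||_{H^1}² for every u ∈ H^1_0.
The interval has length L = 1/2, and Poincaré/coercivity depend only on L. Here a(u, u) = ∫(u')² + (8)·∫u².
Here c = 8 ≥ 1, so a(u,u) = ∫(u')² + c∫u² ≥ ∫(u')² + ∫u² = ||u||_{H^1}², i.e. α = 1 works. No larger α is possible: a(u,u) ≥ α||u||_{H^1}² means (1−α)∫(u')² ≥ (α−c)∫u², and for the modes u_n = sin(nπ(x−x₀)/L) (x₀ the left endpoint) one has ∫u_n²/∫(u_n')² = (L/(nπ))² → 0, so a(u_n,u_n)/||u_n||_{H^1}² → 1. Hence the optimal constant is α = 1.
Therefore α = 1.


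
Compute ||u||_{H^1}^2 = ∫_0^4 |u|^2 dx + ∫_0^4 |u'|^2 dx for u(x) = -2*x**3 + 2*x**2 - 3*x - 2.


||u||_{H^1}^2 = 1292468/105

The H^1 norm (squared) on an interval (0, L) is
  ||u||_{H^1}^2 = ∫_0^L u(x)^2 dx + ∫_0^L u'(x)^2 dx.
Compute u'(x) = -6*x**2 + 4*x - 3.
Then u(x)^2 = 4*x**6 - 8*x**5 + 16*x**4 - 4*x**3 + x**2 + 12*x + 4 and u'(x)^2 = 36*x**4 - 48*x**3 + 52*x**2 - 24*x + 9.
Integrate each monomial from 0 to 4 using ∫_0^4 c·x^n dx = c·4^(n+1)/(n+1):
  ∫_0^4 u(x)^2 dx = ∫_0^4 (4*x^6 - 8*x^5 + 16*x^4 - 4*x^3 + x^2 + 12*x + 4) dx. Term by term:
    ∫_0^4 4*x^6 dx = 65536/7;  ∫_0^4 -8*x^5 dx = -16384/3;  ∫_0^4 16*x^4 dx = 16384/5;
    ∫_0^4 -4*x^3 dx = -256;  ∫_0^4 x^2 dx = 64/3;  ∫_0^4 12*x dx = 96;
    ∫_0^4 4 dx = 16.
  Sum: 65536/7 − 16384/3 + 16384/5 − 256 + 64/3 + 96 + 16 = 246928/35.
  ∫_0^4 u'(x)^2 dx = ∫_0^4 (36*x^4 - 48*x^3 + 52*x^2 - 24*x + 9) dx. Term by term:
    ∫_0^4 36*x^4 dx = 36864/5;  ∫_0^4 -48*x^3 dx = -3072;  ∫_0^4 52*x^2 dx = 3328/3;
    ∫_0^4 -24*x dx = -192;  ∫_0^4 9 dx = 36.
  Sum: 36864/5 − 3072 + 3328/3 − 192 + 36 = 78812/15.
Adding: ||u||_{H^1}^2 = 246928/35 + 78812/15 = 1292468/105.


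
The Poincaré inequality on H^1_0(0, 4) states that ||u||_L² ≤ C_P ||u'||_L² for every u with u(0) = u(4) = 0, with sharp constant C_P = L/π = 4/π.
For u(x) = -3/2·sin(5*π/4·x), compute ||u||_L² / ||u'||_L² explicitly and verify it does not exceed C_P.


||u||_L² / ||u'||_L² = 4/(5*π) < C_P = 4/π.

u(x) = -3/2·sin(5*π/4·x), so u'(x) = -15*π*cos(5*π*x/4)/8.
Writing u(x) = A·sin(kπx/L) with A = -3/2 and k = 5, use ∫_0^L sin²(kπx/L) dx = L/2 and ∫_0^L cos²(kπx/L) dx = L/2.
u² = 9/4·sin²(5*π/4·x) and (u')² = 225*π^2/64·cos²(5*π/4·x), and each of sin², cos² integrates to L/2 = 2 over (0, 4).
∫_0^4 u² dx = 9/2, so ||u||_L² = 3*sqrt(2)/2.
∫_0^4 (u')² dx = 225*π^2/32, so ||u'||_L² = 15*sqrt(2)*π/8.
Ratio ||u||_L² / ||u'||_L² = 4/(5*π).
Sharp Poincaré constant on H^1_0(0, 4) is C_P = L/π = 4/π, achieved by sin(π/4·x).
This is the k = 5 harmonic; the ratio L/(kπ) is strictly less than C_P = L/π, consistent with the sharp inequality ||u||_L² ≤ C_P ||u'||_L².


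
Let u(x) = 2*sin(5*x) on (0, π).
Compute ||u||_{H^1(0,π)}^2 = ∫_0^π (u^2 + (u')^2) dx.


||u||_{H^1(0,π)}^2 = 52*π

u'(x) = 10*cos(5*x).
Expand u² and (u')² and integrate term by term on (0, π), using: for integers n ≥ 1, ∫_0^π sin²(nx) dx = ∫_0^π cos²(nx) dx = π/2; for n ≠ n', ∫_0^π sin(nx)sin(n'x) dx = ∫_0^π cos(nx)cos(n'x) dx = 0; and by product-to-sum, ∫_0^π sin(nx)cos(n'x) dx = ½∫_0^π [sin((n+n')x) + sin((n−n')x)] dx, which is 0 when n+n' is even and 2n/(n²−n'²) when n+n' is odd (it need not vanish on (0, π)).
  u² squared terms: (2)²·∫sin(5x)² dx = 4·π/2 = 2*π.
  So ∫_0^π u² dx = 2*π.
  (u')² squared terms: (10)²·∫cos(5x)² dx = 100·π/2 = 50*π.
  So ∫_0^π (u')² dx = 50*π.
||u||_{H^1}^2 = (2*π) + (50*π) = 52*π.


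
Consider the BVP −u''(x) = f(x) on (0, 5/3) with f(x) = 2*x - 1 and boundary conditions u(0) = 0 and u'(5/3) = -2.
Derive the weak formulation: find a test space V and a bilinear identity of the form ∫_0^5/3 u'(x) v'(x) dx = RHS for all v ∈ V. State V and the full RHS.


V = {v ∈ H^1(0, 5/3) : v(0) = 0} (test functions vanish at x = 0 where u is specified); weak form: ∫_0^5/3 u'v' dx = ∫_0^5/3 (2*x - 1) v dx − 2·v(5/3) for all v ∈ V.

Multiply both sides by a test function v and integrate from 0 to 5/3:
  ∫_0^5/3 −u''(x) v(x) dx = ∫_0^5/3 f(x) v(x) dx.
Integrate the LHS by parts once:
  ∫_0^5/3 −u'' v dx = −[u'(x) v(x)]_0^5/3 + ∫_0^5/3 u'(x) v'(x) dx.
Thus ∫_0^5/3 u'(x) v'(x) dx = ∫_0^5/3 f(x) v(x) dx + [u'(x) v(x)]_0^5/3.
Choose V so that boundary terms are either known or forced to vanish.
Mixed BC: u(0) = 0 (Dirichlet) and u'(5/3) = -2 (Neumann). Define V = {v ∈ H^1(0, 5/3) : v(0) = 0}. Then [u' v]_0^5/3 = u'(5/3)·v(5/3) − u'(0)·0 = − 2·v(5/3).
Weak formulation: find u (satisfying any essential BC) such that ∫_0^5/3 u'(x) v'(x) dx = ∫_0^5/3 f v dx − 2·v(5/3) for all v ∈ V (Dirichlet at 0 absorbed into V; Neumann datum at x = 5/3 contributes the boundary term).
Substituting f(x) = 2*x - 1, the right-hand side is ∫_0^5/3 (2*x - 1) v dx − 2·v(5/3).


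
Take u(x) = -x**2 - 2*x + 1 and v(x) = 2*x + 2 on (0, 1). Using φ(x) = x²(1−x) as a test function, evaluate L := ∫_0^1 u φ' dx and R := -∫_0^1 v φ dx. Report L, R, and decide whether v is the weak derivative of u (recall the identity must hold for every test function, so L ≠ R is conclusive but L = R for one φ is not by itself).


LHS = 4/15, RHS = -4/15. No, v is not the weak derivative of u.

u(x) = -x**2 - 2*x + 1, classical derivative u'(x) = -2*x - 2.
φ(x) = x²(1−x), so φ'(x) = x*(2 - 3*x).
Note φ(0) = φ(1) = 0, so the boundary term u·φ vanishes.
LHS = ∫_0^1 u(x) φ'(x) dx = ∫_0^1 (3*x^4 + 4*x^3 - 7*x^2 + 2*x) dx. Term by term:
  ∫_0^1 3*x^4 dx = 3/5;  ∫_0^1 4*x^3 dx = 1;  ∫_0^1 -7*x^2 dx = -7/3;
  ∫_0^1 2*x dx = 1.
Sum: 3/5 + 1 − 7/3 + 1 = 4/15.
So LHS = 4/15.
∫_0^1 v(x) φ(x) dx = ∫_0^1 (-2*x^4 + 2*x^2) dx. Term by term:
  ∫_0^1 -2*x^4 dx = -2/5;  ∫_0^1 2*x^2 dx = 2/3.
Sum: -2/5 + 2/3 = 4/15.
So RHS = -∫_0^1 v(x) φ(x) dx = -4/15.
LHS − RHS = 8/15 ≠ 0, so the identity fails.
(For a valid weak derivative the identity must hold for EVERY test function, in particular this one. The failure shows v is NOT the weak derivative of u.)
Correct weak derivative would be u'(x) = -2*x - 2.


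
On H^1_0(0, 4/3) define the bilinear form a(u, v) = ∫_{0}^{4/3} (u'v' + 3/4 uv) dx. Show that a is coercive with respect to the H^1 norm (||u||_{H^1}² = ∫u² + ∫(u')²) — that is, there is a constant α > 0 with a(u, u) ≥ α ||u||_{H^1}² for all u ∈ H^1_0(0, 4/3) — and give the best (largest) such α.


α = 3*(4 + 3*π^2)/(16 + 9*π^2)

Coercivity of a(·,·) on H^1_0(0, 4/3) means a(u, u) ≥ α ||u||_{H^1}² for every u ∈ H^1_0.
The interval has length L = 4/3, and Poincaré/coercivity depend only on L. Here a(u, u) = ∫(u')² + (3/4)·∫u².
Here 0 < c = 3/4 < 1. The condition a(u,u) ≥ α||u||_{H^1}² reads (1−α)∫(u')² ≥ (α−c)∫u². Any admissible α is ≤ 1 (rapidly oscillating u have ∫u²/∫(u')² → 0), and α = 1 would force 0 ≥ (1−c)∫u², impossible since c < 1; so 1−α > 0. By the sharp Poincaré inequality on H^1_0 of an interval of length L, ∫(u')² ≥ (π/L)²∫u² with equality for the first sine mode sin(π(x−x₀)/L) (x₀ the left endpoint), so the inequality holds for all u iff (1−α)(π/L)² ≥ α − c, i.e. α ≤ ((π/L)² + c)/((π/L)² + 1) = (1 + c(L/π)²)/(1 + (L/π)²). With (π/L)² = 9*π^2/16 and c = 3/4, the largest admissible constant is α = ((π/L)² + c)/((π/L)² + 1).
Simplifying, α = 3*(4 + 3*π^2)/(16 + 9*π^2).


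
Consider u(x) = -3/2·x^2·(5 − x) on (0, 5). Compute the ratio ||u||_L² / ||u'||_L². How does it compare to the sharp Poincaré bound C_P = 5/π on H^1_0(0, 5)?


||u||_L² / ||u'||_L² = 5*sqrt(14)/14 < C_P = 5/π.

u(x) = -3/2·x^2·(5 − x), so u'(x) = 3*x*(3*x - 10)/2.
u(x) = -3/2·x^2·(5 − x) vanishes at x = 0 and x = 5, so u ∈ H^1_0(0, 5). Differentiate via the product rule and integrate the resulting polynomials term by term.
  ∫_0^5 u² dx = ∫_0^5 (9*x^6/4 - 45*x^5/2 + 225*x^4/4) dx. Term by term:
    ∫_0^5 9*x^6/4 dx = 703125/28;  ∫_0^5 -45*x^5/2 dx = -234375/4;  ∫_0^5 225*x^4/4 dx = 140625/4.
  Sum: 703125/28 − 234375/4 + 140625/4 = 46875/28.
  ∫_0^5 (u')² dx = ∫_0^5 (81*x^4/4 - 135*x^3 + 225*x^2) dx. Term by term:
    ∫_0^5 81*x^4/4 dx = 50625/4;  ∫_0^5 -135*x^3 dx = -84375/4;  ∫_0^5 225*x^2 dx = 9375.
  Sum: 50625/4 − 84375/4 + 9375 = 1875/2.
∫_0^5 u² dx = 46875/28, so ||u||_L² = 125*sqrt(21)/14.
∫_0^5 (u')² dx = 1875/2, so ||u'||_L² = 25*sqrt(6)/2.
Ratio ||u||_L² / ||u'||_L² = 5*sqrt(14)/14.
Sharp Poincaré constant on H^1_0(0, 5) is C_P = L/π = 5/π, achieved by sin(π/5·x).
A polynomial bump cannot attain the sharp Poincaré constant (only the first sine eigenfunction does), so the ratio is strictly less than C_P, consistent with ||u||_L² ≤ C_P ||u'||_L².


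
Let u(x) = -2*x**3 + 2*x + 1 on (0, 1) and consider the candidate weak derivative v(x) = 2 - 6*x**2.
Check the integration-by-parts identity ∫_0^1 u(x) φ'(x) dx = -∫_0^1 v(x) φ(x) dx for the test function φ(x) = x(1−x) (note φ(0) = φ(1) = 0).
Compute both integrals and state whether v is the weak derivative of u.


LHS = -1/30, RHS = -1/30. Yes, v = u' weakly.

u(x) = -2*x**3 + 2*x + 1, classical derivative u'(x) = 2 - 6*x**2.
φ(x) = x(1−x), so φ'(x) = 1 - 2*x.
Note φ(0) = φ(1) = 0, so the boundary term u·φ vanishes.
LHS = ∫_0^1 u(x) φ'(x) dx = ∫_0^1 (4*x^4 - 2*x^3 - 4*x^2 + 1) dx. Term by term:
  ∫_0^1 4*x^4 dx = 4/5;  ∫_0^1 -2*x^3 dx = -1/2;  ∫_0^1 -4*x^2 dx = -4/3;
  ∫_0^1 1 dx = 1.
Sum: 4/5 − 1/2 − 4/3 + 1 = -1/30.
So LHS = -1/30.
∫_0^1 v(x) φ(x) dx = ∫_0^1 (6*x^4 - 6*x^3 - 2*x^2 + 2*x) dx. Term by term:
  ∫_0^1 6*x^4 dx = 6/5;  ∫_0^1 -6*x^3 dx = -3/2;  ∫_0^1 -2*x^2 dx = -2/3;
  ∫_0^1 2*x dx = 1.
Sum: 6/5 − 3/2 − 2/3 + 1 = 1/30.
So RHS = -∫_0^1 v(x) φ(x) dx = -1/30.
LHS = RHS, so the identity holds for this test φ.
Moreover u is smooth here and v(x) = u'(x) = 2 - 6*x**2 pointwise, so the identity holds for every test function. Hence v is the weak derivative of u.


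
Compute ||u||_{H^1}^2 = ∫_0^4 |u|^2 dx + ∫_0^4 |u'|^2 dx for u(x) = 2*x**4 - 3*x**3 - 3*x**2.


||u||_{H^1}^2 = 25645568/315

The H^1 norm (squared) on an interval (0, L) is
  ||u||_{H^1}^2 = ∫_0^L u(x)^2 dx + ∫_0^L u'(x)^2 dx.
Compute u'(x) = 8*x**3 - 9*x**2 - 6*x.
Then u(x)^2 = 4*x**8 - 12*x**7 - 3*x**6 + 18*x**5 + 9*x**4 and u'(x)^2 = 64*x**6 - 144*x**5 - 15*x**4 + 108*x**3 + 36*x**2.
Integrate each monomial from 0 to 4 using ∫_0^4 c·x^n dx = c·4^(n+1)/(n+1):
  ∫_0^4 u(x)^2 dx = ∫_0^4 (4*x^8 - 12*x^7 - 3*x^6 + 18*x^5 + 9*x^4) dx. Term by term:
    ∫_0^4 4*x^8 dx = 1048576/9;  ∫_0^4 -12*x^7 dx = -98304;  ∫_0^4 -3*x^6 dx = -49152/7;
    ∫_0^4 18*x^5 dx = 12288;  ∫_0^4 9*x^4 dx = 9216/5.
  Sum: 1048576/9 − 98304 − 49152/7 + 12288 + 9216/5 = 7973888/315.
  ∫_0^4 u'(x)^2 dx = ∫_0^4 (64*x^6 - 144*x^5 - 15*x^4 + 108*x^3 + 36*x^2) dx. Term by term:
    ∫_0^4 64*x^6 dx = 1048576/7;  ∫_0^4 -144*x^5 dx = -98304;  ∫_0^4 -15*x^4 dx = -3072;
    ∫_0^4 108*x^3 dx = 6912;  ∫_0^4 36*x^2 dx = 768.
  Sum: 1048576/7 − 98304 − 3072 + 6912 + 768 = 392704/7.
Adding: ||u||_{H^1}^2 = 7973888/315 + 392704/7 = 25645568/315.


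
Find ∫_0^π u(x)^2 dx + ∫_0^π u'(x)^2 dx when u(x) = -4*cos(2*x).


||u||_{H^1(0,π)}^2 = 40*π

u'(x) = 8*sin(2*x).
Expand u² and (u')² and integrate term by term on (0, π), using: for integers n ≥ 1, ∫_0^π sin²(nx) dx = ∫_0^π cos²(nx) dx = π/2; for n ≠ n', ∫_0^π sin(nx)sin(n'x) dx = ∫_0^π cos(nx)cos(n'x) dx = 0; and by product-to-sum, ∫_0^π sin(nx)cos(n'x) dx = ½∫_0^π [sin((n+n')x) + sin((n−n')x)] dx, which is 0 when n+n' is even and 2n/(n²−n'²) when n+n' is odd (it need not vanish on (0, π)).
  u² squared terms: (-4)²·∫cos(2x)² dx = 16·π/2 = 8*π.
  So ∫_0^π u² dx = 8*π.
  (u')² squared terms: (8)²·∫sin(2x)² dx = 64·π/2 = 32*π.
  So ∫_0^π (u')² dx = 32*π.
||u||_{H^1}^2 = (8*π) + (32*π) = 40*π.


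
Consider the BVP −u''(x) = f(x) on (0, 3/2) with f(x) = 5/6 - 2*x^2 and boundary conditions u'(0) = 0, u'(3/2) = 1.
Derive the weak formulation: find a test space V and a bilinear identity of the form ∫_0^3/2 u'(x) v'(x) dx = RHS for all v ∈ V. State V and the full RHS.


V = H^1(0, 3/2) (v unrestricted at boundary; u is determined up to an additive constant); weak form: ∫_0^3/2 u'v' dx = ∫_0^3/2 (5/6 - 2*x^2) v dx + v(3/2) for all v ∈ V.

Multiply both sides by a test function v and integrate from 0 to 3/2:
  ∫_0^3/2 −u''(x) v(x) dx = ∫_0^3/2 f(x) v(x) dx.
Integrate the LHS by parts once:
  ∫_0^3/2 −u'' v dx = −[u'(x) v(x)]_0^3/2 + ∫_0^3/2 u'(x) v'(x) dx.
Thus ∫_0^3/2 u'(x) v'(x) dx = ∫_0^3/2 f(x) v(x) dx + [u'(x) v(x)]_0^3/2.
Choose V so that boundary terms are either known or forced to vanish.
u has inhomogeneous Neumann u'(0) = 0, u'(3/2) = 1. [u' v]_0^3/2 = (1)·v(3/2) − (0)·v(0) = v(3/2). Take V = H^1(0, 3/2); boundary term becomes part of RHS.
Weak formulation: find u (satisfying any essential BC) such that ∫_0^3/2 u'(x) v'(x) dx = ∫_0^3/2 f v dx + v(3/2) for all v ∈ V (Neumann data are natural BCs: they enter the RHS as boundary terms).
Substituting f(x) = 5/6 - 2*x^2, the right-hand side is ∫_0^3/2 (5/6 - 2*x^2) v dx + v(3/2).
Compatibility check (pure Neumann): taking v ≡ 1 ∈ V gives 0 = ∫_0^3/2 f dx + (1) − (0), i.e. ∫_0^3/2 f dx must equal u'(0) − u'(3/2) = -1. Indeed ∫_0^3/2 (5/6 - 2*x^2) dx = -1, so the data are compatible. The solution is then unique only up to an additive constant (fix it e.g. by requiring ∫_0^3/2 u dx = 0).


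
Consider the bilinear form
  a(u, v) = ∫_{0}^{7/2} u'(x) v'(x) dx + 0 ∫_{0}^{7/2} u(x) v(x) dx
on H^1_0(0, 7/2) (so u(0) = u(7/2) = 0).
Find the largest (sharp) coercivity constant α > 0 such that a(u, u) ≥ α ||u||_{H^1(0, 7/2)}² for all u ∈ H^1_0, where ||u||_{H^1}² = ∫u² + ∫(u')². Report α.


α = 4*π^2/(4*π^2 + 49)

Coercivity of a(·,·) on H^1_0(0, 7/2) means a(u, u) ≥ α ||u||_{H^1}² for every u ∈ H^1_0.
The interval has length L = 7/2, and Poincaré/coercivity depend only on L. Here a(u, u) = ∫(u')² + (0)·∫u².
Here c = 0, so a(u,u) = ∫(u')² alone. The condition a(u,u) ≥ α||u||_{H^1}² reads (1−α)∫(u')² ≥ (α−c)∫u². Any admissible α is ≤ 1 (rapidly oscillating u have ∫u²/∫(u')² → 0), and α = 1 would force 0 ≥ (1−c)∫u², impossible since c < 1; so 1−α > 0. By the sharp Poincaré inequality on H^1_0 of an interval of length L, ∫(u')² ≥ (π/L)²∫u² with equality for the first sine mode sin(π(x−x₀)/L) (x₀ the left endpoint), so the inequality holds for all u iff (1−α)(π/L)² ≥ α − c, i.e. α ≤ ((π/L)² + c)/((π/L)² + 1) = (1 + c(L/π)²)/(1 + (L/π)²). (Direct route, valid since c ≤ 0: Poincaré gives c∫u² ≥ c(L/π)²∫(u')², so a(u,u) ≥ (1 + c(L/π)²)∫(u')², while ||u||_{H^1}² ≤ (1 + (L/π)²)∫(u')²; dividing yields the same α.) With (π/L)² = 4*π^2/49 and c = 0, the largest admissible constant is α = ((π/L)² + c)/((π/L)² + 1).
Simplifying, α = 4*π^2/(4*π^2 + 49).


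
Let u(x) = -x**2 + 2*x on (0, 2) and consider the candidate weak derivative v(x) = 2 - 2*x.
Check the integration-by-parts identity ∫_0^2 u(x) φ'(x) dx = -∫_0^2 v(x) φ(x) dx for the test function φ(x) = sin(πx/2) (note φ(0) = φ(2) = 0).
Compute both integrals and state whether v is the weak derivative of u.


LHS = 0, RHS = 0. Yes, v = u' weakly.

u(x) = -x**2 + 2*x, classical derivative u'(x) = 2 - 2*x.
φ(x) = sin(πx/2), so φ'(x) = π*cos(π*x/2)/2.
Note φ(0) = φ(2) = 0, so the boundary term u·φ vanishes.
LHS = ∫_0^2 u(x) φ'(x) dx = ∫_0^2 (-π*x^2*cos(π*x/2)/2 + π*x*cos(π*x/2)) dx. Term by term:
  ∫_0^2 π*x*cos(π*x/2) dx = -8/π;  ∫_0^2 -π*x^2*cos(π*x/2)/2 dx = 8/π.
Sum: -8/π + 8/π = 0.
So LHS = 0.
∫_0^2 v(x) φ(x) dx = ∫_0^2 (-2*x*sin(π*x/2) + 2*sin(π*x/2)) dx. Term by term:
  ∫_0^2 2*sin(π*x/2) dx = 8/π;  ∫_0^2 -2*x*sin(π*x/2) dx = -8/π.
Sum: 8/π − 8/π = 0.
So RHS = -∫_0^2 v(x) φ(x) dx = 0.
LHS = RHS, so the identity holds for this test φ.
Moreover u is smooth here and v(x) = u'(x) = 2 - 2*x pointwise, so the identity holds for every test function. Hence v is the weak derivative of u.


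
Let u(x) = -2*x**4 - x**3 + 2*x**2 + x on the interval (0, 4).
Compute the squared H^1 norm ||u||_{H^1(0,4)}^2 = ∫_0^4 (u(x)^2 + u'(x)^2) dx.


||u||_{H^1}^2 = 93599084/315

The H^1 norm (squared) on an interval (0, L) is
  ||u||_{H^1}^2 = ∫_0^L u(x)^2 dx + ∫_0^L u'(x)^2 dx.
Compute u'(x) = -8*x**3 - 3*x**2 + 4*x + 1.
Then u(x)^2 = 4*x**8 + 4*x**7 - 7*x**6 - 8*x**5 + 2*x**4 + 4*x**3 + x**2 and u'(x)^2 = 64*x**6 + 48*x**5 - 55*x**4 - 40*x**3 + 10*x**2 + 8*x + 1.
Integrate each monomial from 0 to 4 using ∫_0^4 c·x^n dx = c·4^(n+1)/(n+1):
  ∫_0^4 u(x)^2 dx = ∫_0^4 (4*x^8 + 4*x^7 - 7*x^6 - 8*x^5 + 2*x^4 + 4*x^3 + x^2) dx. Term by term:
    ∫_0^4 4*x^8 dx = 1048576/9;  ∫_0^4 4*x^7 dx = 32768;  ∫_0^4 -7*x^6 dx = -16384;
    ∫_0^4 -8*x^5 dx = -16384/3;  ∫_0^4 2*x^4 dx = 2048/5;  ∫_0^4 4*x^3 dx = 256;
    ∫_0^4 x^2 dx = 64/3.
  Sum: 1048576/9 + 32768 − 16384 − 16384/3 + 2048/5 + 256 + 64/3 = 5765312/45.
  ∫_0^4 u'(x)^2 dx = ∫_0^4 (64*x^6 + 48*x^5 - 55*x^4 - 40*x^3 + 10*x^2 + 8*x + 1) dx. Term by term:
    ∫_0^4 64*x^6 dx = 1048576/7;  ∫_0^4 48*x^5 dx = 32768;  ∫_0^4 -55*x^4 dx = -11264;
    ∫_0^4 -40*x^3 dx = -2560;  ∫_0^4 10*x^2 dx = 640/3;  ∫_0^4 8*x dx = 64;
    ∫_0^4 1 dx = 4.
  Sum: 1048576/7 + 32768 − 11264 − 2560 + 640/3 + 64 + 4 = 3549460/21.
Adding: ||u||_{H^1}^2 = 5765312/45 + 3549460/21 = 93599084/315.


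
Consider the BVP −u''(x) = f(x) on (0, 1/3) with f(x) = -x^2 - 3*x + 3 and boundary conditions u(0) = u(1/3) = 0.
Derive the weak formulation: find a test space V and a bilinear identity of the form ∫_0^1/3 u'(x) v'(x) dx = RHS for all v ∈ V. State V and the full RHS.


V = H^1_0(0, 1/3) (so v(0) = v(1/3) = 0); weak form: ∫_0^1/3 u'v' dx = ∫_0^1/3 (-x^2 - 3*x + 3) v dx for all v ∈ V.

Multiply both sides by a test function v and integrate from 0 to 1/3:
  ∫_0^1/3 −u''(x) v(x) dx = ∫_0^1/3 f(x) v(x) dx.
Integrate the LHS by parts once:
  ∫_0^1/3 −u'' v dx = −[u'(x) v(x)]_0^1/3 + ∫_0^1/3 u'(x) v'(x) dx.
Thus ∫_0^1/3 u'(x) v'(x) dx = ∫_0^1/3 f(x) v(x) dx + [u'(x) v(x)]_0^1/3.
Choose V so that boundary terms are either known or forced to vanish.
u is Dirichlet: u(0) = u(1/3) = 0. Let V = H^1_0(0, 1/3); then v(0) = v(1/3) = 0, and [u' v]_0^1/3 = 0.
Weak formulation: find u (satisfying any essential BC) such that ∫_0^1/3 u'(x) v'(x) dx = ∫_0^1/3 f v dx for all v ∈ V.
Substituting f(x) = -x^2 - 3*x + 3, the right-hand side is ∫_0^1/3 (-x^2 - 3*x + 3) v dx.


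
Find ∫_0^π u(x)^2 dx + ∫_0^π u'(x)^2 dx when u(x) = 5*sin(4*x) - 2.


||u||_{H^1(0,π)}^2 = 433*π/2

u'(x) = 20*cos(4*x).
Expand u² and (u')² and integrate term by term on (0, π), using: for integers n ≥ 1, ∫_0^π sin²(nx) dx = ∫_0^π cos²(nx) dx = π/2; for n ≠ n', ∫_0^π sin(nx)sin(n'x) dx = ∫_0^π cos(nx)cos(n'x) dx = 0; and by product-to-sum, ∫_0^π sin(nx)cos(n'x) dx = ½∫_0^π [sin((n+n')x) + sin((n−n')x)] dx, which is 0 when n+n' is even and 2n/(n²−n'²) when n+n' is odd (it need not vanish on (0, π)). For the constant mode: ∫_0^π 1 dx = π, ∫_0^π cos(nx) dx = 0, ∫_0^π sin(nx) dx = (1−(−1)^n)/n.
  u² squared terms: (-2)²·∫1 dx = 4·π = 4*π;  (5)²·∫sin(4x)² dx = 25·π/2 = 25*π/2.
  u² cross terms: 2·(-2)·(5)·∫1·sin(4x) dx = -20·(0) = 0.
  So ∫_0^π u² dx = 4*π + 25*π/2 + 0 = 33*π/2.
  (u')² squared terms: (20)²·∫cos(4x)² dx = 400·π/2 = 200*π.
  So ∫_0^π (u')² dx = 200*π.
||u||_{H^1}^2 = (33*π/2) + (200*π) = 433*π/2.


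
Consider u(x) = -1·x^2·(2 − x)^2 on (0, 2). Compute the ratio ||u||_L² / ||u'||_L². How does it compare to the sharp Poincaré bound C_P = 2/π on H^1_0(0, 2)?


||u||_L² / ||u'||_L² = sqrt(3)/3 < C_P = 2/π.

u(x) = -1·x^2·(2 − x)^2, so u'(x) = 4*x*(-x^2 + 3*x - 2).
u(x) = -1·x^2·(2 − x)^2 vanishes at x = 0 and x = 2, so u ∈ H^1_0(0, 2). Differentiate via the product rule and integrate the resulting polynomials term by term.
  ∫_0^2 u² dx = ∫_0^2 (x^8 - 8*x^7 + 24*x^6 - 32*x^5 + 16*x^4) dx. Term by term:
    ∫_0^2 x^8 dx = 512/9;  ∫_0^2 -8*x^7 dx = -256;  ∫_0^2 24*x^6 dx = 3072/7;
    ∫_0^2 -32*x^5 dx = -1024/3;  ∫_0^2 16*x^4 dx = 512/5.
  Sum: 512/9 − 256 + 3072/7 − 1024/3 + 512/5 = 256/315.
  ∫_0^2 (u')² dx = ∫_0^2 (16*x^6 - 96*x^5 + 208*x^4 - 192*x^3 + 64*x^2) dx. Term by term:
    ∫_0^2 16*x^6 dx = 2048/7;  ∫_0^2 -96*x^5 dx = -1024;  ∫_0^2 208*x^4 dx = 6656/5;
    ∫_0^2 -192*x^3 dx = -768;  ∫_0^2 64*x^2 dx = 512/3.
  Sum: 2048/7 − 1024 + 6656/5 − 768 + 512/3 = 256/105.
∫_0^2 u² dx = 256/315, so ||u||_L² = 16*sqrt(35)/105.
∫_0^2 (u')² dx = 256/105, so ||u'||_L² = 16*sqrt(105)/105.
Ratio ||u||_L² / ||u'||_L² = sqrt(3)/3.
Sharp Poincaré constant on H^1_0(0, 2) is C_P = L/π = 2/π, achieved by sin(π/2·x).
A polynomial bump cannot attain the sharp Poincaré constant (only the first sine eigenfunction does), so the ratio is strictly less than C_P, consistent with ||u||_L² ≤ C_P ||u'||_L².


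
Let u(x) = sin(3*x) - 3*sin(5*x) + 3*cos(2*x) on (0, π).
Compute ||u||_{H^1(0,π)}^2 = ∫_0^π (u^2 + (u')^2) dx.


||u||_{H^1(0,π)}^2 = -48/7 + 289*π/2

u'(x) = -6*sin(2*x) + 3*cos(3*x) - 15*cos(5*x).
Expand u² and (u')² and integrate term by term on (0, π), using: for integers n ≥ 1, ∫_0^π sin²(nx) dx = ∫_0^π cos²(nx) dx = π/2; for n ≠ n', ∫_0^π sin(nx)sin(n'x) dx = ∫_0^π cos(nx)cos(n'x) dx = 0; and by product-to-sum, ∫_0^π sin(nx)cos(n'x) dx = ½∫_0^π [sin((n+n')x) + sin((n−n')x)] dx, which is 0 when n+n' is even and 2n/(n²−n'²) when n+n' is odd (it need not vanish on (0, π)).
  u² squared terms: (-3)²·∫sin(5x)² dx = 9·π/2 = 9*π/2;  (3)²·∫cos(2x)² dx = 9·π/2 = 9*π/2;  (1)²·∫sin(3x)² dx = 1·π/2 = π/2.
  u² cross terms: 2·(-3)·(3)·∫sin(5x)·cos(2x) dx = -18·(10/21) = -60/7;  2·(-3)·(1)·∫sin(5x)·sin(3x) dx = -6·(0) = 0;  2·(3)·(1)·∫cos(2x)·sin(3x) dx = 6·(6/5) = 36/5.
  So ∫_0^π u² dx = 9*π/2 + 9*π/2 + π/2 − 60/7 + 0 + 36/5 = -48/35 + 19*π/2.
  (u')² squared terms: (-15)²·∫cos(5x)² dx = 225·π/2 = 225*π/2;  (-6)²·∫sin(2x)² dx = 36·π/2 = 18*π;  (3)²·∫cos(3x)² dx = 9·π/2 = 9*π/2.
  (u')² cross terms: 2·(-15)·(-6)·∫cos(5x)·sin(2x) dx = 180·(-4/21) = -240/7;  2·(-15)·(3)·∫cos(5x)·cos(3x) dx = -90·(0) = 0;  2·(-6)·(3)·∫sin(2x)·cos(3x) dx = -36·(-4/5) = 144/5.
  So ∫_0^π (u')² dx = 225*π/2 + 18*π + 9*π/2 − 240/7 + 0 + 144/5 = -192/35 + 135*π.
||u||_{H^1}^2 = (-48/35 + 19*π/2) + (-192/35 + 135*π) = -48/7 + 289*π/2.


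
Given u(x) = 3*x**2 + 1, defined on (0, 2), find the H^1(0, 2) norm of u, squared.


||u||_{H^1}^2 = 858/5

The H^1 norm (squared) on an interval (0, L) is
  ||u||_{H^1}^2 = ∫_0^L u(x)^2 dx + ∫_0^L u'(x)^2 dx.
Compute u'(x) = 6*x.
Then u(x)^2 = 9*x**4 + 6*x**2 + 1 and u'(x)^2 = 36*x**2.
Integrate each monomial from 0 to 2 using ∫_0^2 c·x^n dx = c·2^(n+1)/(n+1):
  ∫_0^2 u(x)^2 dx = ∫_0^2 (9*x^4 + 6*x^2 + 1) dx. Term by term:
    ∫_0^2 9*x^4 dx = 288/5;  ∫_0^2 6*x^2 dx = 16;  ∫_0^2 1 dx = 2.
  Sum: 288/5 + 16 + 2 = 378/5.
  ∫_0^2 u'(x)^2 dx = ∫_0^2 (36*x^2) dx. Term by term:
    ∫_0^2 36*x^2 dx = 96.
Adding: ||u||_{H^1}^2 = 378/5 + 96 = 858/5.


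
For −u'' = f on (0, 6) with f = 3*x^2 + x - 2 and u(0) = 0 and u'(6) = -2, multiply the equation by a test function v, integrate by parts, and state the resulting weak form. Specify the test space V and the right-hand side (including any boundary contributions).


V = {v ∈ H^1(0, 6) : v(0) = 0} (test functions vanish at x = 0 where u is specified); weak form: ∫_0^6 u'v' dx = ∫_0^6 (3*x^2 + x - 2) v dx − 2·v(6) for all v ∈ V.

Multiply both sides by a test function v and integrate from 0 to 6:
  ∫_0^6 −u''(x) v(x) dx = ∫_0^6 f(x) v(x) dx.
Integrate the LHS by parts once:
  ∫_0^6 −u'' v dx = −[u'(x) v(x)]_0^6 + ∫_0^6 u'(x) v'(x) dx.
Thus ∫_0^6 u'(x) v'(x) dx = ∫_0^6 f(x) v(x) dx + [u'(x) v(x)]_0^6.
Choose V so that boundary terms are either known or forced to vanish.
Mixed BC: u(0) = 0 (Dirichlet) and u'(6) = -2 (Neumann). Define V = {v ∈ H^1(0, 6) : v(0) = 0}. Then [u' v]_0^6 = u'(6)·v(6) − u'(0)·0 = − 2·v(6).
Weak formulation: find u (satisfying any essential BC) such that ∫_0^6 u'(x) v'(x) dx = ∫_0^6 f v dx − 2·v(6) for all v ∈ V (Dirichlet at 0 absorbed into V; Neumann datum at x = 6 contributes the boundary term).
Substituting f(x) = 3*x^2 + x - 2, the right-hand side is ∫_0^6 (3*x^2 + x - 2) v dx − 2·v(6).


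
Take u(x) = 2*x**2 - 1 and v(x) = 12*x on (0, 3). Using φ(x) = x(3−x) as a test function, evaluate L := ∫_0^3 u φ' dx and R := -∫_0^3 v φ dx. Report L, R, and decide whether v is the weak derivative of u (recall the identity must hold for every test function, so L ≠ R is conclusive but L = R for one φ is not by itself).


LHS = -27, RHS = -81. No, v is not the weak derivative of u.

u(x) = 2*x**2 - 1, classical derivative u'(x) = 4*x.
φ(x) = x(3−x), so φ'(x) = 3 - 2*x.
Note φ(0) = φ(3) = 0, so the boundary term u·φ vanishes.
LHS = ∫_0^3 u(x) φ'(x) dx = ∫_0^3 (-4*x^3 + 6*x^2 + 2*x - 3) dx. Term by term:
  ∫_0^3 -4*x^3 dx = -81;  ∫_0^3 6*x^2 dx = 54;  ∫_0^3 2*x dx = 9;
  ∫_0^3 -3 dx = -9.
Sum: -81 + 54 + 9 − 9 = -27.
So LHS = -27.
∫_0^3 v(x) φ(x) dx = ∫_0^3 (-12*x^3 + 36*x^2) dx. Term by term:
  ∫_0^3 -12*x^3 dx = -243;  ∫_0^3 36*x^2 dx = 324.
Sum: -243 + 324 = 81.
So RHS = -∫_0^3 v(x) φ(x) dx = -81.
LHS − RHS = 54 ≠ 0, so the identity fails.
(For a valid weak derivative the identity must hold for EVERY test function, in particular this one. The failure shows v is NOT the weak derivative of u.)
Correct weak derivative would be u'(x) = 4*x.


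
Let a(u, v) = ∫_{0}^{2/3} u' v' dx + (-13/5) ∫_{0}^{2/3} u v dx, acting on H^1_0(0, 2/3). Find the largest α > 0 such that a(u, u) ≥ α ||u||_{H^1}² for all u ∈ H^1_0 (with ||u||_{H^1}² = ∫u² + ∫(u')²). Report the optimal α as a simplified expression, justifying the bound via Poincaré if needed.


α = (-52 + 45*π^2)/(5*(4 + 9*π^2))

Coercivity of a(·,·) on H^1_0(0, 2/3) means a(u, u) ≥ α ||u||_{H^1}² for every u ∈ H^1_0.
The interval has length L = 2/3, and Poincaré/coercivity depend only on L. Here a(u, u) = ∫(u')² + (-13/5)·∫u².
Here c = -13/5 < 0 with |c| < (π/L)² = 9*π^2/4, so coercivity still holds. The condition a(u,u) ≥ α||u||_{H^1}² reads (1−α)∫(u')² ≥ (α−c)∫u². Any admissible α is ≤ 1 (rapidly oscillating u have ∫u²/∫(u')² → 0), and α = 1 would force 0 ≥ (1−c)∫u², impossible since c < 1; so 1−α > 0. By the sharp Poincaré inequality on H^1_0 of an interval of length L, ∫(u')² ≥ (π/L)²∫u² with equality for the first sine mode sin(π(x−x₀)/L) (x₀ the left endpoint), so the inequality holds for all u iff (1−α)(π/L)² ≥ α − c, i.e. α ≤ ((π/L)² + c)/((π/L)² + 1) = (1 + c(L/π)²)/(1 + (L/π)²). (Direct route, valid since c ≤ 0: Poincaré gives c∫u² ≥ c(L/π)²∫(u')², so a(u,u) ≥ (1 + c(L/π)²)∫(u')², while ||u||_{H^1}² ≤ (1 + (L/π)²)∫(u')²; dividing yields the same α.) With (π/L)² = 9*π^2/4 and c = -13/5, the largest admissible constant is α = ((π/L)² + c)/((π/L)² + 1).
Simplifying, α = (-52 + 45*π^2)/(5*(4 + 9*π^2)).


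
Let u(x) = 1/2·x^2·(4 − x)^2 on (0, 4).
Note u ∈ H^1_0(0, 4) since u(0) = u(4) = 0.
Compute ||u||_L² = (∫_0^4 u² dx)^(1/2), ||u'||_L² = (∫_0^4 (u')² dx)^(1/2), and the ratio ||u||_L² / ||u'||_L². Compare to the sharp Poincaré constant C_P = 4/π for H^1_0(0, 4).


||u||_L² / ||u'||_L² = 2*sqrt(3)/3 < C_P = 4/π.

u(x) = 1/2·x^2·(4 − x)^2, so u'(x) = 2*x*(x - 4)*(x - 2).
u(x) = 1/2·x^2·(4 − x)^2 vanishes at x = 0 and x = 4, so u ∈ H^1_0(0, 4). Differentiate via the product rule and integrate the resulting polynomials term by term.
  ∫_0^4 u² dx = ∫_0^4 (x^8/4 - 4*x^7 + 24*x^6 - 64*x^5 + 64*x^4) dx. Term by term:
    ∫_0^4 x^8/4 dx = 65536/9;  ∫_0^4 -4*x^7 dx = -32768;  ∫_0^4 24*x^6 dx = 393216/7;
    ∫_0^4 -64*x^5 dx = -131072/3;  ∫_0^4 64*x^4 dx = 65536/5.
  Sum: 65536/9 − 32768 + 393216/7 − 131072/3 + 65536/5 = 32768/315.
  ∫_0^4 (u')² dx = ∫_0^4 (4*x^6 - 48*x^5 + 208*x^4 - 384*x^3 + 256*x^2) dx. Term by term:
    ∫_0^4 4*x^6 dx = 65536/7;  ∫_0^4 -48*x^5 dx = -32768;  ∫_0^4 208*x^4 dx = 212992/5;
    ∫_0^4 -384*x^3 dx = -24576;  ∫_0^4 256*x^2 dx = 16384/3.
  Sum: 65536/7 − 32768 + 212992/5 − 24576 + 16384/3 = 8192/105.
∫_0^4 u² dx = 32768/315, so ||u||_L² = 128*sqrt(70)/105.
∫_0^4 (u')² dx = 8192/105, so ||u'||_L² = 64*sqrt(210)/105.
Ratio ||u||_L² / ||u'||_L² = 2*sqrt(3)/3.
Sharp Poincaré constant on H^1_0(0, 4) is C_P = L/π = 4/π, achieved by sin(π/4·x).
A polynomial bump cannot attain the sharp Poincaré constant (only the first sine eigenfunction does), so the ratio is strictly less than C_P, consistent with ||u||_L² ≤ C_P ||u'||_L².


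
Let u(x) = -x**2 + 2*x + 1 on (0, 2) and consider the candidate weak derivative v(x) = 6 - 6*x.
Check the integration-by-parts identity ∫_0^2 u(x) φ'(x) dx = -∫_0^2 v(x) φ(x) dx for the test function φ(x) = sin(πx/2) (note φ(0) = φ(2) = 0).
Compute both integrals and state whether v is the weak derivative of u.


LHS = 0, RHS = 0. No, v is not the weak derivative of u.

u(x) = -x**2 + 2*x + 1, classical derivative u'(x) = 2 - 2*x.
φ(x) = sin(πx/2), so φ'(x) = π*cos(π*x/2)/2.
Note φ(0) = φ(2) = 0, so the boundary term u·φ vanishes.
LHS = ∫_0^2 u(x) φ'(x) dx = ∫_0^2 (-π*x^2*cos(π*x/2)/2 + π*x*cos(π*x/2) + π*cos(π*x/2)/2) dx. Term by term:
  ∫_0^2 π*cos(π*x/2)/2 dx = 0;  ∫_0^2 π*x*cos(π*x/2) dx = -8/π;  ∫_0^2 -π*x^2*cos(π*x/2)/2 dx = 8/π.
Sum: 0 − 8/π + 8/π = 0.
So LHS = 0.
∫_0^2 v(x) φ(x) dx = ∫_0^2 (-6*x*sin(π*x/2) + 6*sin(π*x/2)) dx. Term by term:
  ∫_0^2 6*sin(π*x/2) dx = 24/π;  ∫_0^2 -6*x*sin(π*x/2) dx = -24/π.
Sum: 24/π − 24/π = 0.
So RHS = -∫_0^2 v(x) φ(x) dx = 0.
LHS = RHS, so the identity holds for this particular φ. But this is necessary, not sufficient: a weak derivative must satisfy the identity for EVERY test function in C_c^∞(0, 2).
Here u is smooth, so its weak derivative equals its classical derivative u'(x) = 2 - 2*x. Since v(x) = 6 - 6*x ≠ u'(x), v is NOT the weak derivative of u — the agreement for this single φ is a coincidence (the difference v − u' happens to be L²-orthogonal to this φ).


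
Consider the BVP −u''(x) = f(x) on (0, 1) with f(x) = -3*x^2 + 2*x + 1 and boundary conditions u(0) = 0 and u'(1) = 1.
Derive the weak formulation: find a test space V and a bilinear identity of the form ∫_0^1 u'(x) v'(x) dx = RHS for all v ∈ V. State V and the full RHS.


V = {v ∈ H^1(0, 1) : v(0) = 0} (test functions vanish at x = 0 where u is specified); weak form: ∫_0^1 u'v' dx = ∫_0^1 (-3*x^2 + 2*x + 1) v dx + v(1) for all v ∈ V.

Multiply both sides by a test function v and integrate from 0 to 1:
  ∫_0^1 −u''(x) v(x) dx = ∫_0^1 f(x) v(x) dx.
Integrate the LHS by parts once:
  ∫_0^1 −u'' v dx = −[u'(x) v(x)]_0^1 + ∫_0^1 u'(x) v'(x) dx.
Thus ∫_0^1 u'(x) v'(x) dx = ∫_0^1 f(x) v(x) dx + [u'(x) v(x)]_0^1.
Choose V so that boundary terms are either known or forced to vanish.
Mixed BC: u(0) = 0 (Dirichlet) and u'(1) = 1 (Neumann). Define V = {v ∈ H^1(0, 1) : v(0) = 0}. Then [u' v]_0^1 = u'(1)·v(1) − u'(0)·0 = v(1).
Weak formulation: find u (satisfying any essential BC) such that ∫_0^1 u'(x) v'(x) dx = ∫_0^1 f v dx + v(1) for all v ∈ V (Dirichlet at 0 absorbed into V; Neumann datum at x = 1 contributes the boundary term).
Substituting f(x) = -3*x^2 + 2*x + 1, the right-hand side is ∫_0^1 (-3*x^2 + 2*x + 1) v dx + v(1).


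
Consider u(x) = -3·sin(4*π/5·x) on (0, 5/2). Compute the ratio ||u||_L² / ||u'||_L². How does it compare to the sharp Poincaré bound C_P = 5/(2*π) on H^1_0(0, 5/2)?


||u||_L² / ||u'||_L² = 5/(4*π) < C_P = 5/(2*π).

u(x) = -3·sin(4*π/5·x), so u'(x) = -12*π*cos(4*π*x/5)/5.
Writing u(x) = A·sin(kπx/L) with A = -3 and k = 2, use ∫_0^L sin²(kπx/L) dx = L/2 and ∫_0^L cos²(kπx/L) dx = L/2.
u² = 9·sin²(4*π/5·x) and (u')² = 144*π^2/25·cos²(4*π/5·x), and each of sin², cos² integrates to L/2 = 5/4 over (0, 5/2).
∫_0^5/2 u² dx = 45/4, so ||u||_L² = 3*sqrt(5)/2.
∫_0^5/2 (u')² dx = 36*π^2/5, so ||u'||_L² = 6*sqrt(5)*π/5.
Ratio ||u||_L² / ||u'||_L² = 5/(4*π).
Sharp Poincaré constant on H^1_0(0, 5/2) is C_P = L/π = 5/(2*π), achieved by sin(2*π/5·x).
This is the k = 2 harmonic; the ratio L/(kπ) is strictly less than C_P = L/π, consistent with the sharp inequality ||u||_L² ≤ C_P ||u'||_L².


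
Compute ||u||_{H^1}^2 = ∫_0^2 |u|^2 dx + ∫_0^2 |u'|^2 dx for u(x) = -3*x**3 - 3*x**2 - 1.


||u||_{H^1}^2 = 10518/7

The H^1 norm (squared) on an interval (0, L) is
  ||u||_{H^1}^2 = ∫_0^L u(x)^2 dx + ∫_0^L u'(x)^2 dx.
Compute u'(x) = -9*x**2 - 6*x.
Then u(x)^2 = 9*x**6 + 18*x**5 + 9*x**4 + 6*x**3 + 6*x**2 + 1 and u'(x)^2 = 81*x**4 + 108*x**3 + 36*x**2.
Integrate each monomial from 0 to 2 using ∫_0^2 c·x^n dx = c·2^(n+1)/(n+1):
  ∫_0^2 u(x)^2 dx = ∫_0^2 (9*x^6 + 18*x^5 + 9*x^4 + 6*x^3 + 6*x^2 + 1) dx. Term by term:
    ∫_0^2 9*x^6 dx = 1152/7;  ∫_0^2 18*x^5 dx = 192;  ∫_0^2 9*x^4 dx = 288/5;
    ∫_0^2 6*x^3 dx = 24;  ∫_0^2 6*x^2 dx = 16;  ∫_0^2 1 dx = 2.
  Sum: 1152/7 + 192 + 288/5 + 24 + 16 + 2 = 15966/35.
  ∫_0^2 u'(x)^2 dx = ∫_0^2 (81*x^4 + 108*x^3 + 36*x^2) dx. Term by term:
    ∫_0^2 81*x^4 dx = 2592/5;  ∫_0^2 108*x^3 dx = 432;  ∫_0^2 36*x^2 dx = 96.
  Sum: 2592/5 + 432 + 96 = 5232/5.
Adding: ||u||_{H^1}^2 = 15966/35 + 5232/5 = 10518/7.
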